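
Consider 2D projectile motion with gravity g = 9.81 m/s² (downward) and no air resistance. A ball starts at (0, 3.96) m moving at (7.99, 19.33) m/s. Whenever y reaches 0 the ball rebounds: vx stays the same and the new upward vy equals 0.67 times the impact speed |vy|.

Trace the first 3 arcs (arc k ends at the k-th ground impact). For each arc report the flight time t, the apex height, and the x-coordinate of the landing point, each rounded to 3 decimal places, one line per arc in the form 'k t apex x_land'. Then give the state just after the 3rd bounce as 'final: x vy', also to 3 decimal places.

1 4.136 23.004 33.047
2 2.902 10.327 56.234
3 1.944 4.636 71.769
final: 71.769 6.390

Arc 1: start y=3.960, vy=19.330 → t=4.136, apex=23.004, x_land=33.047, impact vy=-21.245
  bounce: vy ← 0.67·21.245 = 14.234
Arc 2: start y=0.000, vy=14.234 → t=2.902, apex=10.327, x_land=56.234, impact vy=-14.234
  bounce: vy ← 0.67·14.234 = 9.537
Arc 3: start y=0.000, vy=9.537 → t=1.944, apex=4.636, x_land=71.769, impact vy=-9.537
  bounce: vy ← 0.67·9.537 = 6.390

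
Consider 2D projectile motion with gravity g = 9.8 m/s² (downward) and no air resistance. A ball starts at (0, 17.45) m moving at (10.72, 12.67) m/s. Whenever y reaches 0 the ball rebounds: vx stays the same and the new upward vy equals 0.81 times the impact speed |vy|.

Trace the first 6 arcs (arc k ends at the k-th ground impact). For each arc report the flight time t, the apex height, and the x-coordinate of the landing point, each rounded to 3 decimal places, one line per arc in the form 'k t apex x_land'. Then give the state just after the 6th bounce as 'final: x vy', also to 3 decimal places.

Arc 1: start y=17.450, vy=12.670 → t=3.580, apex=25.640, x_land=38.382, impact vy=-22.418
  bounce: vy ← 0.81·22.418 = 18.158
Arc 2: start y=0.000, vy=18.158 → t=3.706, apex=16.823, x_land=78.107, impact vy=-18.158
  bounce: vy ← 0.81·18.158 = 14.708
Arc 3: start y=0.000, vy=14.708 → t=3.002, apex=11.037, x_land=110.285, impact vy=-14.708
  bounce: vy ← 0.81·14.708 = 11.914
Arc 4: start y=0.000, vy=11.914 → t=2.431, apex=7.242, x_land=136.349, impact vy=-11.914
  bounce: vy ← 0.81·11.914 = 9.650
Arc 5: start y=0.000, vy=9.650 → t=1.969, apex=4.751, x_land=157.461, impact vy=-9.650
  bounce: vy ← 0.81·9.650 = 7.817
Arc 6: start y=0.000, vy=7.817 → t=1.595, apex=3.117, x_land=174.562, impact vy=-7.817
  bounce: vy ← 0.81·7.817 = 6.331

1 3.580 25.640 38.382
2 3.706 16.823 78.107
3 3.002 11.037 110.285
4 2.431 7.242 136.349
5 1.969 4.751 157.461
6 1.595 3.117 174.562
final: 174.562 6.331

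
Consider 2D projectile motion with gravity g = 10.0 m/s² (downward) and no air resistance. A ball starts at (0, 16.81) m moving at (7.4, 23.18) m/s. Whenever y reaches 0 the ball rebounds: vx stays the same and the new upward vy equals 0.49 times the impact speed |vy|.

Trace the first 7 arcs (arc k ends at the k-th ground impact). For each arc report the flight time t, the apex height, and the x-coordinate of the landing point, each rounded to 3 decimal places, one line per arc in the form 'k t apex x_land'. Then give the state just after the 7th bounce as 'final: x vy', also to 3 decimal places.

Arc 1: start y=16.810, vy=23.180 → t=5.274, apex=43.676, x_land=39.024, impact vy=-29.555
  bounce: vy ← 0.49·29.555 = 14.482
Arc 2: start y=0.000, vy=14.482 → t=2.896, apex=10.487, x_land=60.458, impact vy=-14.482
  bounce: vy ← 0.49·14.482 = 7.096
Arc 3: start y=0.000, vy=7.096 → t=1.419, apex=2.518, x_land=70.960, impact vy=-7.096
  bounce: vy ← 0.49·7.096 = 3.477
Arc 4: start y=0.000, vy=3.477 → t=0.695, apex=0.605, x_land=76.106, impact vy=-3.477
  bounce: vy ← 0.49·3.477 = 1.704
Arc 5: start y=0.000, vy=1.704 → t=0.341, apex=0.145, x_land=78.628, impact vy=-1.704
  bounce: vy ← 0.49·1.704 = 0.835
Arc 6: start y=0.000, vy=0.835 → t=0.167, apex=0.035, x_land=79.863, impact vy=-0.835
  bounce: vy ← 0.49·0.835 = 0.409
Arc 7: start y=0.000, vy=0.409 → t=0.082, apex=0.008, x_land=80.469, impact vy=-0.409
  bounce: vy ← 0.49·0.409 = 0.200

1 5.274 43.676 39.024
2 2.896 10.487 60.458
3 1.419 2.518 70.960
4 0.695 0.605 76.106
5 0.341 0.145 78.628
6 0.167 0.035 79.863
7 0.082 0.008 80.469
final: 80.469 0.200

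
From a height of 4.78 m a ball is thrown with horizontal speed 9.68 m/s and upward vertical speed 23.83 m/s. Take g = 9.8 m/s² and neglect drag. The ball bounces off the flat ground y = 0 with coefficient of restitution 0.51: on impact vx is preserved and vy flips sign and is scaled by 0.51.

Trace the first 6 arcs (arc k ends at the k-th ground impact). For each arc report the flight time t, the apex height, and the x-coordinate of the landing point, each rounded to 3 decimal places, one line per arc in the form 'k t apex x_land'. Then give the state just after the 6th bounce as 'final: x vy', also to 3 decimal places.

1 5.056 33.753 48.944
2 2.677 8.779 74.858
3 1.365 2.283 88.074
4 0.696 0.594 94.814
5 0.355 0.154 98.252
6 0.181 0.040 100.005
final: 100.005 0.453

Arc 1: start y=4.780, vy=23.830 → t=5.056, apex=33.753, x_land=48.944, impact vy=-25.721
  bounce: vy ← 0.51·25.721 = 13.118
Arc 2: start y=0.000, vy=13.118 → t=2.677, apex=8.779, x_land=74.858, impact vy=-13.118
  bounce: vy ← 0.51·13.118 = 6.690
Arc 3: start y=0.000, vy=6.690 → t=1.365, apex=2.283, x_land=88.074, impact vy=-6.690
  bounce: vy ← 0.51·6.690 = 3.412
Arc 4: start y=0.000, vy=3.412 → t=0.696, apex=0.594, x_land=94.814, impact vy=-3.412
  bounce: vy ← 0.51·3.412 = 1.740
Arc 5: start y=0.000, vy=1.740 → t=0.355, apex=0.154, x_land=98.252, impact vy=-1.740
  bounce: vy ← 0.51·1.740 = 0.887
Arc 6: start y=0.000, vy=0.887 → t=0.181, apex=0.040, x_land=100.005, impact vy=-0.887
  bounce: vy ← 0.51·0.887 = 0.453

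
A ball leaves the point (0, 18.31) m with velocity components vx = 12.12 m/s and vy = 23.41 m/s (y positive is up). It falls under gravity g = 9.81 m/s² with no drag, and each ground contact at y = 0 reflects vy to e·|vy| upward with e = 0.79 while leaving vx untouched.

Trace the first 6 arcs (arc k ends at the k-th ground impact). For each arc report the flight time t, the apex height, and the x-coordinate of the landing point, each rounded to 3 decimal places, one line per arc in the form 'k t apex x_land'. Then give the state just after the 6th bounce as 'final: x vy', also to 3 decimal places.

Arc 1: start y=18.310, vy=23.410 → t=5.457, apex=46.242, x_land=66.136, impact vy=-30.121
  bounce: vy ← 0.79·30.121 = 23.796
Arc 2: start y=0.000, vy=23.796 → t=4.851, apex=28.860, x_land=124.934, impact vy=-23.796
  bounce: vy ← 0.79·23.796 = 18.798
Arc 3: start y=0.000, vy=18.798 → t=3.833, apex=18.011, x_land=171.384, impact vy=-18.798
  bounce: vy ← 0.79·18.798 = 14.851
Arc 4: start y=0.000, vy=14.851 → t=3.028, apex=11.241, x_land=208.079, impact vy=-14.851
  bounce: vy ← 0.79·14.851 = 11.732
Arc 5: start y=0.000, vy=11.732 → t=2.392, apex=7.015, x_land=237.069, impact vy=-11.732
  bounce: vy ← 0.79·11.732 = 9.268
Arc 6: start y=0.000, vy=9.268 → t=1.890, apex=4.378, x_land=259.970, impact vy=-9.268
  bounce: vy ← 0.79·9.268 = 7.322

1 5.457 46.242 66.136
2 4.851 28.860 124.934
3 3.833 18.011 171.384
4 3.028 11.241 208.079
5 2.392 7.015 237.069
6 1.890 4.378 259.970
final: 259.970 7.322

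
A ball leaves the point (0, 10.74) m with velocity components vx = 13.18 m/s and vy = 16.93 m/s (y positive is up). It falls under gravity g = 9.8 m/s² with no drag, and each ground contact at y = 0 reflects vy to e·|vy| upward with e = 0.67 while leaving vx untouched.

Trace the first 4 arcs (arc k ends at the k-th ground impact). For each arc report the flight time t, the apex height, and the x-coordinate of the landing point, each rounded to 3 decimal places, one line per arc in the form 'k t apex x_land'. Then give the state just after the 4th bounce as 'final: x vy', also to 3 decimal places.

1 4.003 25.364 52.755
2 3.049 11.386 92.937
3 2.043 5.111 119.859
4 1.369 2.294 137.897
final: 137.897 4.493

Arc 1: start y=10.740, vy=16.930 → t=4.003, apex=25.364, x_land=52.755, impact vy=-22.296
  bounce: vy ← 0.67·22.296 = 14.939
Arc 2: start y=0.000, vy=14.939 → t=3.049, apex=11.386, x_land=92.937, impact vy=-14.939
  bounce: vy ← 0.67·14.939 = 10.009
Arc 3: start y=0.000, vy=10.009 → t=2.043, apex=5.111, x_land=119.859, impact vy=-10.009
  bounce: vy ← 0.67·10.009 = 6.706
Arc 4: start y=0.000, vy=6.706 → t=1.369, apex=2.294, x_land=137.897, impact vy=-6.706
  bounce: vy ← 0.67·6.706 = 4.493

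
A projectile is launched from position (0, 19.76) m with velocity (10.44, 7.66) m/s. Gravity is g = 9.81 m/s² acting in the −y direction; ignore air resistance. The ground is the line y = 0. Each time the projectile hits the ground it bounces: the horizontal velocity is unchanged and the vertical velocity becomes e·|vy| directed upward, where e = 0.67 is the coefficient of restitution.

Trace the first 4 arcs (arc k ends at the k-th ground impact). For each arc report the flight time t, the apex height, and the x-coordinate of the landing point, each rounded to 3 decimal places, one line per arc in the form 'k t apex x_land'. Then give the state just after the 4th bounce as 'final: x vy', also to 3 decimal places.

Arc 1: start y=19.760, vy=7.660 → t=2.934, apex=22.751, x_land=30.636, impact vy=-21.127
  bounce: vy ← 0.67·21.127 = 14.155
Arc 2: start y=0.000, vy=14.155 → t=2.886, apex=10.213, x_land=60.765, impact vy=-14.155
  bounce: vy ← 0.67·14.155 = 9.484
Arc 3: start y=0.000, vy=9.484 → t=1.934, apex=4.585, x_land=80.951, impact vy=-9.484
  bounce: vy ← 0.67·9.484 = 6.354
Arc 4: start y=0.000, vy=6.354 → t=1.295, apex=2.058, x_land=94.476, impact vy=-6.354
  bounce: vy ← 0.67·6.354 = 4.257

1 2.934 22.751 30.636
2 2.886 10.213 60.765
3 1.934 4.585 80.951
4 1.295 2.058 94.476
final: 94.476 4.257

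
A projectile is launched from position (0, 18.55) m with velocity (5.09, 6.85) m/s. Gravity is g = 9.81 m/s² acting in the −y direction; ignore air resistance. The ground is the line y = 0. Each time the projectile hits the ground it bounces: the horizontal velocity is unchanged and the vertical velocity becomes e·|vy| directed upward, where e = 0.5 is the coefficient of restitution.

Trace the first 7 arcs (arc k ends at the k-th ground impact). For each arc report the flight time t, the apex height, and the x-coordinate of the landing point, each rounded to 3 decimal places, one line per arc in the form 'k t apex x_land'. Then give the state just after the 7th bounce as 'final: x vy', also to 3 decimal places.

Arc 1: start y=18.550, vy=6.850 → t=2.765, apex=20.942, x_land=14.071, impact vy=-20.270
  bounce: vy ← 0.5·20.270 = 10.135
Arc 2: start y=0.000, vy=10.135 → t=2.066, apex=5.235, x_land=24.589, impact vy=-10.135
  bounce: vy ← 0.5·10.135 = 5.068
Arc 3: start y=0.000, vy=5.068 → t=1.033, apex=1.309, x_land=29.847, impact vy=-5.068
  bounce: vy ← 0.5·5.068 = 2.534
Arc 4: start y=0.000, vy=2.534 → t=0.517, apex=0.327, x_land=32.477, impact vy=-2.534
  bounce: vy ← 0.5·2.534 = 1.267
Arc 5: start y=0.000, vy=1.267 → t=0.258, apex=0.082, x_land=33.791, impact vy=-1.267
  bounce: vy ← 0.5·1.267 = 0.633
Arc 6: start y=0.000, vy=0.633 → t=0.129, apex=0.020, x_land=34.449, impact vy=-0.633
  bounce: vy ← 0.5·0.633 = 0.317
Arc 7: start y=0.000, vy=0.317 → t=0.065, apex=0.005, x_land=34.777, impact vy=-0.317
  bounce: vy ← 0.5·0.317 = 0.158

1 2.765 20.942 14.071
2 2.066 5.235 24.589
3 1.033 1.309 29.847
4 0.517 0.327 32.477
5 0.258 0.082 33.791
6 0.129 0.020 34.449
7 0.065 0.005 34.777
final: 34.777 0.158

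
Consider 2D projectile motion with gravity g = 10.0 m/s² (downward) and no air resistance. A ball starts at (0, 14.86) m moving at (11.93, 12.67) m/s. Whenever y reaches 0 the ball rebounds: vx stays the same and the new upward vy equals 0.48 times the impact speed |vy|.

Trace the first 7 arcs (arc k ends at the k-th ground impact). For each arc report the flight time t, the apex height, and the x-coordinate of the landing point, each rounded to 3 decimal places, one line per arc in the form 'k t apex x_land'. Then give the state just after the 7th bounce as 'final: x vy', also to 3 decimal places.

Arc 1: start y=14.860, vy=12.670 → t=3.406, apex=22.886, x_land=40.639, impact vy=-21.395
  bounce: vy ← 0.48·21.395 = 10.269
Arc 2: start y=0.000, vy=10.269 → t=2.054, apex=5.273, x_land=65.142, impact vy=-10.269
  bounce: vy ← 0.48·10.269 = 4.929
Arc 3: start y=0.000, vy=4.929 → t=0.986, apex=1.215, x_land=76.903, impact vy=-4.929
  bounce: vy ← 0.48·4.929 = 2.366
Arc 4: start y=0.000, vy=2.366 → t=0.473, apex=0.280, x_land=82.549, impact vy=-2.366
  bounce: vy ← 0.48·2.366 = 1.136
Arc 5: start y=0.000, vy=1.136 → t=0.227, apex=0.064, x_land=85.258, impact vy=-1.136
  bounce: vy ← 0.48·1.136 = 0.545
Arc 6: start y=0.000, vy=0.545 → t=0.109, apex=0.015, x_land=86.559, impact vy=-0.545
  bounce: vy ← 0.48·0.545 = 0.262
Arc 7: start y=0.000, vy=0.262 → t=0.052, apex=0.003, x_land=87.184, impact vy=-0.262
  bounce: vy ← 0.48·0.262 = 0.126

1 3.406 22.886 40.639
2 2.054 5.273 65.142
3 0.986 1.215 76.903
4 0.473 0.280 82.549
5 0.227 0.064 85.258
6 0.109 0.015 86.559
7 0.052 0.003 87.184
final: 87.184 0.126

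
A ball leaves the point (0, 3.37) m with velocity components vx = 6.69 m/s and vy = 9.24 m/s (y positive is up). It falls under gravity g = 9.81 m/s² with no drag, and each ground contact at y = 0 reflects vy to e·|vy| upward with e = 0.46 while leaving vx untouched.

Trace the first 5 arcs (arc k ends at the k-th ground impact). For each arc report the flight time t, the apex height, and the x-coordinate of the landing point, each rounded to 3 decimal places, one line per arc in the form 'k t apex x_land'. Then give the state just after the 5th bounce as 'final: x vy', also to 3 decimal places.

1 2.197 7.722 14.695
2 1.154 1.634 22.417
3 0.531 0.346 25.970
4 0.244 0.073 27.604
5 0.112 0.015 28.355
final: 28.355 0.254

Arc 1: start y=3.370, vy=9.240 → t=2.197, apex=7.722, x_land=14.695, impact vy=-12.308
  bounce: vy ← 0.46·12.308 = 5.662
Arc 2: start y=0.000, vy=5.662 → t=1.154, apex=1.634, x_land=22.417, impact vy=-5.662
  bounce: vy ← 0.46·5.662 = 2.604
Arc 3: start y=0.000, vy=2.604 → t=0.531, apex=0.346, x_land=25.970, impact vy=-2.604
  bounce: vy ← 0.46·2.604 = 1.198
Arc 4: start y=0.000, vy=1.198 → t=0.244, apex=0.073, x_land=27.604, impact vy=-1.198
  bounce: vy ← 0.46·1.198 = 0.551
Arc 5: start y=0.000, vy=0.551 → t=0.112, apex=0.015, x_land=28.355, impact vy=-0.551
  bounce: vy ← 0.46·0.551 = 0.254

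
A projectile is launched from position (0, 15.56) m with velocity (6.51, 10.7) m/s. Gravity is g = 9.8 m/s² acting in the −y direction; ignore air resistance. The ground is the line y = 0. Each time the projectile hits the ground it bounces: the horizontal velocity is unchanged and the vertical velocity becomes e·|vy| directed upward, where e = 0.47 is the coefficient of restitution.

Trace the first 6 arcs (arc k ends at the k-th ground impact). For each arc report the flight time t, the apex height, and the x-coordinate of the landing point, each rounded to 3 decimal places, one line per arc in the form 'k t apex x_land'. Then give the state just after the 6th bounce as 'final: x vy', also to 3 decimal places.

Arc 1: start y=15.560, vy=10.700 → t=3.182, apex=21.401, x_land=20.713, impact vy=-20.481
  bounce: vy ← 0.47·20.481 = 9.626
Arc 2: start y=0.000, vy=9.626 → t=1.964, apex=4.728, x_land=33.502, impact vy=-9.626
  bounce: vy ← 0.47·9.626 = 4.524
Arc 3: start y=0.000, vy=4.524 → t=0.923, apex=1.044, x_land=39.513, impact vy=-4.524
  bounce: vy ← 0.47·4.524 = 2.126
Arc 4: start y=0.000, vy=2.126 → t=0.434, apex=0.231, x_land=42.338, impact vy=-2.126
  bounce: vy ← 0.47·2.126 = 0.999
Arc 5: start y=0.000, vy=0.999 → t=0.204, apex=0.051, x_land=43.665, impact vy=-0.999
  bounce: vy ← 0.47·0.999 = 0.470
Arc 6: start y=0.000, vy=0.470 → t=0.096, apex=0.011, x_land=44.289, impact vy=-0.470
  bounce: vy ← 0.47·0.470 = 0.221

1 3.182 21.401 20.713
2 1.964 4.728 33.502
3 0.923 1.044 39.513
4 0.434 0.231 42.338
5 0.204 0.051 43.665
6 0.096 0.011 44.289
final: 44.289 0.221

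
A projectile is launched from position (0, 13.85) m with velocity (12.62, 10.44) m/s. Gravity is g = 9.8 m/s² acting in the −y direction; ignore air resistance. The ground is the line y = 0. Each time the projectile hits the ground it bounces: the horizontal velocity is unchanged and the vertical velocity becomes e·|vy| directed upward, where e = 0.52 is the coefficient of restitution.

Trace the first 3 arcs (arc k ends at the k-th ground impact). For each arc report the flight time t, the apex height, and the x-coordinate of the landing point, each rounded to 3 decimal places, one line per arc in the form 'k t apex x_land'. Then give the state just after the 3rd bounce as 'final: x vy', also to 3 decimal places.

Arc 1: start y=13.850, vy=10.440 → t=3.056, apex=19.411, x_land=38.562, impact vy=-19.505
  bounce: vy ← 0.52·19.505 = 10.143
Arc 2: start y=0.000, vy=10.143 → t=2.070, apex=5.249, x_land=64.685, impact vy=-10.143
  bounce: vy ← 0.52·10.143 = 5.274
Arc 3: start y=0.000, vy=5.274 → t=1.076, apex=1.419, x_land=78.269, impact vy=-5.274
  bounce: vy ← 0.52·5.274 = 2.743

1 3.056 19.411 38.562
2 2.070 5.249 64.685
3 1.076 1.419 78.269
final: 78.269 2.743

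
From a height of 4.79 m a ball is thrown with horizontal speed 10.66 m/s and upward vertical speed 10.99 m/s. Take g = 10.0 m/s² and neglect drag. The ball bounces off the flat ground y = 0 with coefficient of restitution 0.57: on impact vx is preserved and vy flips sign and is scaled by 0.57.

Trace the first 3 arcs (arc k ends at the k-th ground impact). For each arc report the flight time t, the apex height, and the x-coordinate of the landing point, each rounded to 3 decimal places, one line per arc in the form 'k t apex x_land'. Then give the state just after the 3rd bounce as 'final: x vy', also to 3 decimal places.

Arc 1: start y=4.790, vy=10.990 → t=2.571, apex=10.829, x_land=27.403, impact vy=-14.717
  bounce: vy ← 0.57·14.717 = 8.388
Arc 2: start y=0.000, vy=8.388 → t=1.678, apex=3.518, x_land=45.288, impact vy=-8.388
  bounce: vy ← 0.57·8.388 = 4.781
Arc 3: start y=0.000, vy=4.781 → t=0.956, apex=1.143, x_land=55.482, impact vy=-4.781
  bounce: vy ← 0.57·4.781 = 2.725

1 2.571 10.829 27.403
2 1.678 3.518 45.288
3 0.956 1.143 55.482
final: 55.482 2.725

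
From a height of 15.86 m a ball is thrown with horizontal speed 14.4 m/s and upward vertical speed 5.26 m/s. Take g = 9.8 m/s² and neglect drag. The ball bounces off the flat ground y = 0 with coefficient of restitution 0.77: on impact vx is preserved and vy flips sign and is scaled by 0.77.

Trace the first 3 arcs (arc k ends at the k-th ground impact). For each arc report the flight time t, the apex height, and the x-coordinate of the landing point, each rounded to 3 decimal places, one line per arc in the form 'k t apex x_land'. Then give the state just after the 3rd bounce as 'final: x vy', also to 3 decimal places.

Arc 1: start y=15.860, vy=5.260 → t=2.414, apex=17.272, x_land=34.764, impact vy=-18.399
  bounce: vy ← 0.77·18.399 = 14.167
Arc 2: start y=0.000, vy=14.167 → t=2.891, apex=10.240, x_land=76.399, impact vy=-14.167
  bounce: vy ← 0.77·14.167 = 10.909
Arc 3: start y=0.000, vy=10.909 → t=2.226, apex=6.071, x_land=108.457, impact vy=-10.909
  bounce: vy ← 0.77·10.909 = 8.400

1 2.414 17.272 34.764
2 2.891 10.240 76.399
3 2.226 6.071 108.457
final: 108.457 8.400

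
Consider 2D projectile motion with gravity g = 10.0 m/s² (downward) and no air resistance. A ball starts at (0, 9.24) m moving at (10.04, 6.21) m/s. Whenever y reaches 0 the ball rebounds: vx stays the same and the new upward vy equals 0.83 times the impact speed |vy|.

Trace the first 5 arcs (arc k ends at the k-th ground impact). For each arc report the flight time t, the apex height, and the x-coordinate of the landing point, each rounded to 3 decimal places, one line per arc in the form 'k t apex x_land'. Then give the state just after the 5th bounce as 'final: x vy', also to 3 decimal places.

1 2.116 11.168 21.240
2 2.481 7.694 46.149
3 2.059 5.300 66.823
4 1.709 3.651 83.982
5 1.419 2.515 98.225
final: 98.225 5.887

Arc 1: start y=9.240, vy=6.210 → t=2.116, apex=11.168, x_land=21.240, impact vy=-14.945
  bounce: vy ← 0.83·14.945 = 12.405
Arc 2: start y=0.000, vy=12.405 → t=2.481, apex=7.694, x_land=46.149, impact vy=-12.405
  bounce: vy ← 0.83·12.405 = 10.296
Arc 3: start y=0.000, vy=10.296 → t=2.059, apex=5.300, x_land=66.823, impact vy=-10.296
  bounce: vy ← 0.83·10.296 = 8.546
Arc 4: start y=0.000, vy=8.546 → t=1.709, apex=3.651, x_land=83.982, impact vy=-8.546
  bounce: vy ← 0.83·8.546 = 7.093
Arc 5: start y=0.000, vy=7.093 → t=1.419, apex=2.515, x_land=98.225, impact vy=-7.093
  bounce: vy ← 0.83·7.093 = 5.887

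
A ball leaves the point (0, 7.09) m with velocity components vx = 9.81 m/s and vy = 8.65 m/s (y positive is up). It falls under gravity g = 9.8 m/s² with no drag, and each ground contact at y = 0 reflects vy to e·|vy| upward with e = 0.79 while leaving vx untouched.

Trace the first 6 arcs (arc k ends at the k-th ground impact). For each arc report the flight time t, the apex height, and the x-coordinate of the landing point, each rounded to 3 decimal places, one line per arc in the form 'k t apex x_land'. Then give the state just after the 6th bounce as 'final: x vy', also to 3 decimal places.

Arc 1: start y=7.090, vy=8.650 → t=2.375, apex=10.907, x_land=23.295, impact vy=-14.621
  bounce: vy ← 0.79·14.621 = 11.551
Arc 2: start y=0.000, vy=11.551 → t=2.357, apex=6.807, x_land=46.421, impact vy=-11.551
  bounce: vy ← 0.79·11.551 = 9.125
Arc 3: start y=0.000, vy=9.125 → t=1.862, apex=4.248, x_land=64.690, impact vy=-9.125
  bounce: vy ← 0.79·9.125 = 7.209
Arc 4: start y=0.000, vy=7.209 → t=1.471, apex=2.651, x_land=79.122, impact vy=-7.209
  bounce: vy ← 0.79·7.209 = 5.695
Arc 5: start y=0.000, vy=5.695 → t=1.162, apex=1.655, x_land=90.524, impact vy=-5.695
  bounce: vy ← 0.79·5.695 = 4.499
Arc 6: start y=0.000, vy=4.499 → t=0.918, apex=1.033, x_land=99.531, impact vy=-4.499
  bounce: vy ← 0.79·4.499 = 3.554

1 2.375 10.907 23.295
2 2.357 6.807 46.421
3 1.862 4.248 64.690
4 1.471 2.651 79.122
5 1.162 1.655 90.524
6 0.918 1.033 99.531
final: 99.531 3.554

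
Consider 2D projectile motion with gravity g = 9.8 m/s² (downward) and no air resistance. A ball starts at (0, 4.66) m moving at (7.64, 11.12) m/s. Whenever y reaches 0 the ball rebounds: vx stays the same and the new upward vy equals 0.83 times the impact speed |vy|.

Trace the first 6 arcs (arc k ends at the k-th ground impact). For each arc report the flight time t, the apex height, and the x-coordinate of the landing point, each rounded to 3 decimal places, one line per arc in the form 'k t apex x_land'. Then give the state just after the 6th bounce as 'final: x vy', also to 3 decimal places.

Arc 1: start y=4.660, vy=11.120 → t=2.631, apex=10.969, x_land=20.100, impact vy=-14.663
  bounce: vy ← 0.83·14.663 = 12.170
Arc 2: start y=0.000, vy=12.170 → t=2.484, apex=7.556, x_land=39.075, impact vy=-12.170
  bounce: vy ← 0.83·12.170 = 10.101
Arc 3: start y=0.000, vy=10.101 → t=2.061, apex=5.206, x_land=54.824, impact vy=-10.101
  bounce: vy ← 0.83·10.101 = 8.384
Arc 4: start y=0.000, vy=8.384 → t=1.711, apex=3.586, x_land=67.896, impact vy=-8.384
  bounce: vy ← 0.83·8.384 = 6.959
Arc 5: start y=0.000, vy=6.959 → t=1.420, apex=2.471, x_land=78.746, impact vy=-6.959
  bounce: vy ← 0.83·6.959 = 5.776
Arc 6: start y=0.000, vy=5.776 → t=1.179, apex=1.702, x_land=87.751, impact vy=-5.776
  bounce: vy ← 0.83·5.776 = 4.794

1 2.631 10.969 20.100
2 2.484 7.556 39.075
3 2.061 5.206 54.824
4 1.711 3.586 67.896
5 1.420 2.471 78.746
6 1.179 1.702 87.751
final: 87.751 4.794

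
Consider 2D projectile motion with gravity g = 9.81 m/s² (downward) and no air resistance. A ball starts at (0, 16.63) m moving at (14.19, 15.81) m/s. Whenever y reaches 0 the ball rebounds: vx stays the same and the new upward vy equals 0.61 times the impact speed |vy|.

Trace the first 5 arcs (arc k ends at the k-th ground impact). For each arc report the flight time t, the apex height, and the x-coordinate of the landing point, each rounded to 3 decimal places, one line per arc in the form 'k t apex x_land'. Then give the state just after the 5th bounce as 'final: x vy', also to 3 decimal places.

Arc 1: start y=16.630, vy=15.810 → t=4.059, apex=29.370, x_land=57.592, impact vy=-24.005
  bounce: vy ← 0.61·24.005 = 14.643
Arc 2: start y=0.000, vy=14.643 → t=2.985, apex=10.929, x_land=99.953, impact vy=-14.643
  bounce: vy ← 0.61·14.643 = 8.932
Arc 3: start y=0.000, vy=8.932 → t=1.821, apex=4.067, x_land=125.794, impact vy=-8.932
  bounce: vy ← 0.61·8.932 = 5.449
Arc 4: start y=0.000, vy=5.449 → t=1.111, apex=1.513, x_land=141.557, impact vy=-5.449
  bounce: vy ← 0.61·5.449 = 3.324
Arc 5: start y=0.000, vy=3.324 → t=0.678, apex=0.563, x_land=151.172, impact vy=-3.324
  bounce: vy ← 0.61·3.324 = 2.027

1 4.059 29.370 57.592
2 2.985 10.929 99.953
3 1.821 4.067 125.794
4 1.111 1.513 141.557
5 0.678 0.563 151.172
final: 151.172 2.027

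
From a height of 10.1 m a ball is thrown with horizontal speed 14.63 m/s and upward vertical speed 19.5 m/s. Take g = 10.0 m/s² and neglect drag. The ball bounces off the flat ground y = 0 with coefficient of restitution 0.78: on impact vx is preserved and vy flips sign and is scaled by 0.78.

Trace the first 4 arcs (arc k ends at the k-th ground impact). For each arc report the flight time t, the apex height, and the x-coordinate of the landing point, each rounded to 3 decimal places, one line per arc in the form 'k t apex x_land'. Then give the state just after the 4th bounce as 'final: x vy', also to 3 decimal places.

Arc 1: start y=10.100, vy=19.500 → t=4.363, apex=29.112, x_land=63.830, impact vy=-24.130
  bounce: vy ← 0.78·24.130 = 18.821
Arc 2: start y=0.000, vy=18.821 → t=3.764, apex=17.712, x_land=118.902, impact vy=-18.821
  bounce: vy ← 0.78·18.821 = 14.681
Arc 3: start y=0.000, vy=14.681 → t=2.936, apex=10.776, x_land=161.857, impact vy=-14.681
  bounce: vy ← 0.78·14.681 = 11.451
Arc 4: start y=0.000, vy=11.451 → t=2.290, apex=6.556, x_land=195.362, impact vy=-11.451
  bounce: vy ← 0.78·11.451 = 8.932

1 4.363 29.112 63.830
2 3.764 17.712 118.902
3 2.936 10.776 161.857
4 2.290 6.556 195.362
final: 195.362 8.932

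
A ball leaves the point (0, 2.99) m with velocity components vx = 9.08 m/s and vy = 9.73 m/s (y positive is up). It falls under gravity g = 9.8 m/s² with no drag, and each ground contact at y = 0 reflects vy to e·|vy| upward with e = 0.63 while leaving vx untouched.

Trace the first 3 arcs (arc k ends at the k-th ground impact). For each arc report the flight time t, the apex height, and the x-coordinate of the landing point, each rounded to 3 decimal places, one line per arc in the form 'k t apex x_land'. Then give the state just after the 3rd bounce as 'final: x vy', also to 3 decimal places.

Arc 1: start y=2.990, vy=9.730 → t=2.256, apex=7.820, x_land=20.486, impact vy=-12.381
  bounce: vy ← 0.63·12.381 = 7.800
Arc 2: start y=0.000, vy=7.800 → t=1.592, apex=3.104, x_land=34.939, impact vy=-7.800
  bounce: vy ← 0.63·7.800 = 4.914
Arc 3: start y=0.000, vy=4.914 → t=1.003, apex=1.232, x_land=44.045, impact vy=-4.914
  bounce: vy ← 0.63·4.914 = 3.096

1 2.256 7.820 20.486
2 1.592 3.104 34.939
3 1.003 1.232 44.045
final: 44.045 3.096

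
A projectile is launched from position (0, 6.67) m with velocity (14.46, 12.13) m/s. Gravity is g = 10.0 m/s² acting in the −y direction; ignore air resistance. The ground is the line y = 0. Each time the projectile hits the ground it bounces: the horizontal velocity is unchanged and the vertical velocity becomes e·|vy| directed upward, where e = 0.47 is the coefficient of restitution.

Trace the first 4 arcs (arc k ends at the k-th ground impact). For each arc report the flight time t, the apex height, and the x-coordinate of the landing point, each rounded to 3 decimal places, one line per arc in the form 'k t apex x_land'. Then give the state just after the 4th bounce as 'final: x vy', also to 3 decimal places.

Arc 1: start y=6.670, vy=12.130 → t=2.888, apex=14.027, x_land=41.759, impact vy=-16.749
  bounce: vy ← 0.47·16.749 = 7.872
Arc 2: start y=0.000, vy=7.872 → t=1.574, apex=3.099, x_land=64.526, impact vy=-7.872
  bounce: vy ← 0.47·7.872 = 3.700
Arc 3: start y=0.000, vy=3.700 → t=0.740, apex=0.684, x_land=75.226, impact vy=-3.700
  bounce: vy ← 0.47·3.700 = 1.739
Arc 4: start y=0.000, vy=1.739 → t=0.348, apex=0.151, x_land=80.255, impact vy=-1.739
  bounce: vy ← 0.47·1.739 = 0.817

1 2.888 14.027 41.759
2 1.574 3.099 64.526
3 0.740 0.684 75.226
4 0.348 0.151 80.255
final: 80.255 0.817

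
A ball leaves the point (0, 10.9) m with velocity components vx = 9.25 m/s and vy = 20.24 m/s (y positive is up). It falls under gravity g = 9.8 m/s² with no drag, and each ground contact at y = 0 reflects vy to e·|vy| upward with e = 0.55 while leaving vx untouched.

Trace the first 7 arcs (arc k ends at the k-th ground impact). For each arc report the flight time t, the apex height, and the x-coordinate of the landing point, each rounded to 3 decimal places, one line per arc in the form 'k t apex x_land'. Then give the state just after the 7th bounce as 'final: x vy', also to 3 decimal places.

1 4.613 31.801 42.669
2 2.802 9.620 68.590
3 1.541 2.910 82.847
4 0.848 0.880 90.688
5 0.466 0.266 95.001
6 0.256 0.081 97.373
7 0.141 0.024 98.677
final: 98.677 0.380

Arc 1: start y=10.900, vy=20.240 → t=4.613, apex=31.801, x_land=42.669, impact vy=-24.966
  bounce: vy ← 0.55·24.966 = 13.731
Arc 2: start y=0.000, vy=13.731 → t=2.802, apex=9.620, x_land=68.590, impact vy=-13.731
  bounce: vy ← 0.55·13.731 = 7.552
Arc 3: start y=0.000, vy=7.552 → t=1.541, apex=2.910, x_land=82.847, impact vy=-7.552
  bounce: vy ← 0.55·7.552 = 4.154
Arc 4: start y=0.000, vy=4.154 → t=0.848, apex=0.880, x_land=90.688, impact vy=-4.154
  bounce: vy ← 0.55·4.154 = 2.285
Arc 5: start y=0.000, vy=2.285 → t=0.466, apex=0.266, x_land=95.001, impact vy=-2.285
  bounce: vy ← 0.55·2.285 = 1.256
Arc 6: start y=0.000, vy=1.256 → t=0.256, apex=0.081, x_land=97.373, impact vy=-1.256
  bounce: vy ← 0.55·1.256 = 0.691
Arc 7: start y=0.000, vy=0.691 → t=0.141, apex=0.024, x_land=98.677, impact vy=-0.691
  bounce: vy ← 0.55·0.691 = 0.380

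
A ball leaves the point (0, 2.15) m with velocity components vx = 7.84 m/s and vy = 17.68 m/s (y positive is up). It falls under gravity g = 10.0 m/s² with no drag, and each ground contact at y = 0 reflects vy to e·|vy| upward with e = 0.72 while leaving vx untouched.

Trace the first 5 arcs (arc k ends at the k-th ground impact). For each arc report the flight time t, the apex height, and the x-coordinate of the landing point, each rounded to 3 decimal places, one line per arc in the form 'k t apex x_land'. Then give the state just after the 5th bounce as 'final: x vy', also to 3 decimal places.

Arc 1: start y=2.150, vy=17.680 → t=3.654, apex=17.779, x_land=28.645, impact vy=-18.857
  bounce: vy ← 0.72·18.857 = 13.577
Arc 2: start y=0.000, vy=13.577 → t=2.715, apex=9.217, x_land=49.934, impact vy=-13.577
  bounce: vy ← 0.72·13.577 = 9.775
Arc 3: start y=0.000, vy=9.775 → t=1.955, apex=4.778, x_land=65.261, impact vy=-9.775
  bounce: vy ← 0.72·9.775 = 7.038
Arc 4: start y=0.000, vy=7.038 → t=1.408, apex=2.477, x_land=76.297, impact vy=-7.038
  bounce: vy ← 0.72·7.038 = 5.068
Arc 5: start y=0.000, vy=5.068 → t=1.014, apex=1.284, x_land=84.243, impact vy=-5.068
  bounce: vy ← 0.72·5.068 = 3.649

1 3.654 17.779 28.645
2 2.715 9.217 49.934
3 1.955 4.778 65.261
4 1.408 2.477 76.297
5 1.014 1.284 84.243
final: 84.243 3.649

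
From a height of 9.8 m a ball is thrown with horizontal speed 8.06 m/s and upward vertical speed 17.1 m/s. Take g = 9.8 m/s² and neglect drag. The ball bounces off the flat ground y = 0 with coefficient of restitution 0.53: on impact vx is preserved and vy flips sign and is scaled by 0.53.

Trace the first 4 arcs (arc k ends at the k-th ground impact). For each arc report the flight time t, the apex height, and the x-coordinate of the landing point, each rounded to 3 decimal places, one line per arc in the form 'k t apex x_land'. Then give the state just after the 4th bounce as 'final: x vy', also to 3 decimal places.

Arc 1: start y=9.800, vy=17.100 → t=3.991, apex=24.719, x_land=32.167, impact vy=-22.011
  bounce: vy ← 0.53·22.011 = 11.666
Arc 2: start y=0.000, vy=11.666 → t=2.381, apex=6.944, x_land=51.356, impact vy=-11.666
  bounce: vy ← 0.53·11.666 = 6.183
Arc 3: start y=0.000, vy=6.183 → t=1.262, apex=1.950, x_land=61.526, impact vy=-6.183
  bounce: vy ← 0.53·6.183 = 3.277
Arc 4: start y=0.000, vy=3.277 → t=0.669, apex=0.548, x_land=66.917, impact vy=-3.277
  bounce: vy ← 0.53·3.277 = 1.737

1 3.991 24.719 32.167
2 2.381 6.944 51.356
3 1.262 1.950 61.526
4 0.669 0.548 66.917
final: 66.917 1.737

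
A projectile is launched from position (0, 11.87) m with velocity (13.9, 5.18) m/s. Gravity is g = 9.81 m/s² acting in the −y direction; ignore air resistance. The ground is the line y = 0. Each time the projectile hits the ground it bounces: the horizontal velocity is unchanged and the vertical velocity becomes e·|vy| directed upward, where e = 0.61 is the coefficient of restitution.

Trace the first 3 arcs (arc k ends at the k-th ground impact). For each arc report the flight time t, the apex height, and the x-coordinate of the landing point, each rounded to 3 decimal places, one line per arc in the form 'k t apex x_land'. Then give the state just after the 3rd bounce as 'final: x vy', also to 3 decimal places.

1 2.171 13.238 30.175
2 2.004 4.926 58.033
3 1.223 1.833 75.027
final: 75.027 3.658

Arc 1: start y=11.870, vy=5.180 → t=2.171, apex=13.238, x_land=30.175, impact vy=-16.116
  bounce: vy ← 0.61·16.116 = 9.831
Arc 2: start y=0.000, vy=9.831 → t=2.004, apex=4.926, x_land=58.033, impact vy=-9.831
  bounce: vy ← 0.61·9.831 = 5.997
Arc 3: start y=0.000, vy=5.997 → t=1.223, apex=1.833, x_land=75.027, impact vy=-5.997
  bounce: vy ← 0.61·5.997 = 3.658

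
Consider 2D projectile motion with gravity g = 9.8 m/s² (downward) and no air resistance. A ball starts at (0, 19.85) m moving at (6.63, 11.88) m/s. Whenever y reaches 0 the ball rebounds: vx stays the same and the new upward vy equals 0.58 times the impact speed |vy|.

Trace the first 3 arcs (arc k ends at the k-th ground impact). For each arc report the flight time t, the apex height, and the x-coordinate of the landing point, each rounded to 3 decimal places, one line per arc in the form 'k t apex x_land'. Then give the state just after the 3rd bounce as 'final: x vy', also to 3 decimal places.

Arc 1: start y=19.850, vy=11.880 → t=3.562, apex=27.051, x_land=23.615, impact vy=-23.026
  bounce: vy ← 0.58·23.026 = 13.355
Arc 2: start y=0.000, vy=13.355 → t=2.726, apex=9.100, x_land=41.685, impact vy=-13.355
  bounce: vy ← 0.58·13.355 = 7.746
Arc 3: start y=0.000, vy=7.746 → t=1.581, apex=3.061, x_land=52.166, impact vy=-7.746
  bounce: vy ← 0.58·7.746 = 4.493

1 3.562 27.051 23.615
2 2.726 9.100 41.685
3 1.581 3.061 52.166
final: 52.166 4.493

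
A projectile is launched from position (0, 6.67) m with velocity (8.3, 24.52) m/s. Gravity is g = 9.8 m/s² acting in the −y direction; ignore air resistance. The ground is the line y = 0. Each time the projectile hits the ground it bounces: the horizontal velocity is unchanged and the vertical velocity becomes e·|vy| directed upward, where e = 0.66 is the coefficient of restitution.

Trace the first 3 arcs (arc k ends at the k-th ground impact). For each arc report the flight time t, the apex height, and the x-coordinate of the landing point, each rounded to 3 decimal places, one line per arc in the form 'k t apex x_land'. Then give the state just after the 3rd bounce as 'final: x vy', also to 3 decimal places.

Arc 1: start y=6.670, vy=24.520 → t=5.263, apex=37.345, x_land=43.681, impact vy=-27.055
  bounce: vy ← 0.66·27.055 = 17.856
Arc 2: start y=0.000, vy=17.856 → t=3.644, apex=16.267, x_land=73.927, impact vy=-17.856
  bounce: vy ← 0.66·17.856 = 11.785
Arc 3: start y=0.000, vy=11.785 → t=2.405, apex=7.086, x_land=93.889, impact vy=-11.785
  bounce: vy ← 0.66·11.785 = 7.778

1 5.263 37.345 43.681
2 3.644 16.267 73.927
3 2.405 7.086 93.889
final: 93.889 7.778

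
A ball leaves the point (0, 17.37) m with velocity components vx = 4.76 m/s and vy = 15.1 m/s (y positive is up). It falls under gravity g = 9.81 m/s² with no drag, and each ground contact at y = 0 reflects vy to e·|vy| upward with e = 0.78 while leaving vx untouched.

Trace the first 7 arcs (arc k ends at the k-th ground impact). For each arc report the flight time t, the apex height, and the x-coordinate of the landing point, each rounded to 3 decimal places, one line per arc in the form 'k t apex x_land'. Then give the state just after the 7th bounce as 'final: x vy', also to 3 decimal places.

Arc 1: start y=17.370, vy=15.100 → t=3.970, apex=28.991, x_land=18.899, impact vy=-23.850
  bounce: vy ← 0.78·23.850 = 18.603
Arc 2: start y=0.000, vy=18.603 → t=3.793, apex=17.638, x_land=36.952, impact vy=-18.603
  bounce: vy ← 0.78·18.603 = 14.510
Arc 3: start y=0.000, vy=14.510 → t=2.958, apex=10.731, x_land=51.033, impact vy=-14.510
  bounce: vy ← 0.78·14.510 = 11.318
Arc 4: start y=0.000, vy=11.318 → t=2.307, apex=6.529, x_land=62.017, impact vy=-11.318
  bounce: vy ← 0.78·11.318 = 8.828
Arc 5: start y=0.000, vy=8.828 → t=1.800, apex=3.972, x_land=70.584, impact vy=-8.828
  bounce: vy ← 0.78·8.828 = 6.886
Arc 6: start y=0.000, vy=6.886 → t=1.404, apex=2.417, x_land=77.266, impact vy=-6.886
  bounce: vy ← 0.78·6.886 = 5.371
Arc 7: start y=0.000, vy=5.371 → t=1.095, apex=1.470, x_land=82.478, impact vy=-5.371
  bounce: vy ← 0.78·5.371 = 4.189

1 3.970 28.991 18.899
2 3.793 17.638 36.952
3 2.958 10.731 51.033
4 2.307 6.529 62.017
5 1.800 3.972 70.584
6 1.404 2.417 77.266
7 1.095 1.470 82.478
final: 82.478 4.189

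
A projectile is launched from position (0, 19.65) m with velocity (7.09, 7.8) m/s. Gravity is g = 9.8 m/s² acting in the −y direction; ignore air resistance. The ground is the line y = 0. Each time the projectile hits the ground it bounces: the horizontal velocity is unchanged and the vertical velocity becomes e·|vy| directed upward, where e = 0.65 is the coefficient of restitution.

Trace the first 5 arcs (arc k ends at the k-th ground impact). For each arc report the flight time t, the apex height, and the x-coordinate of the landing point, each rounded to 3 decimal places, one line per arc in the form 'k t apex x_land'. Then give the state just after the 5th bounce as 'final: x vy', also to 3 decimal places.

Arc 1: start y=19.650, vy=7.800 → t=2.951, apex=22.754, x_land=20.921, impact vy=-21.118
  bounce: vy ← 0.65·21.118 = 13.727
Arc 2: start y=0.000, vy=13.727 → t=2.801, apex=9.614, x_land=40.783, impact vy=-13.727
  bounce: vy ← 0.65·13.727 = 8.922
Arc 3: start y=0.000, vy=8.922 → t=1.821, apex=4.062, x_land=53.694, impact vy=-8.922
  bounce: vy ← 0.65·8.922 = 5.800
Arc 4: start y=0.000, vy=5.800 → t=1.184, apex=1.716, x_land=62.085, impact vy=-5.800
  bounce: vy ← 0.65·5.800 = 3.770
Arc 5: start y=0.000, vy=3.770 → t=0.769, apex=0.725, x_land=67.540, impact vy=-3.770
  bounce: vy ← 0.65·3.770 = 2.450

1 2.951 22.754 20.921
2 2.801 9.614 40.783
3 1.821 4.062 53.694
4 1.184 1.716 62.085
5 0.769 0.725 67.540
final: 67.540 2.450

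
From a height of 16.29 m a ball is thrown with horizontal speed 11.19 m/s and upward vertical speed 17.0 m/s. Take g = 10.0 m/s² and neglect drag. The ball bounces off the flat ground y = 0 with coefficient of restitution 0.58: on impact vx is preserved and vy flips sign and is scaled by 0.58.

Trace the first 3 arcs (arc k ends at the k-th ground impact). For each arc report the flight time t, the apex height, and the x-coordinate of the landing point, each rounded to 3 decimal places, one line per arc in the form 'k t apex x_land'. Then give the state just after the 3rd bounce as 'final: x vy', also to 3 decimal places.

1 4.180 30.740 46.769
2 2.876 10.341 78.954
3 1.668 3.479 97.621
final: 97.621 4.838

Arc 1: start y=16.290, vy=17.000 → t=4.180, apex=30.740, x_land=46.769, impact vy=-24.795
  bounce: vy ← 0.58·24.795 = 14.381
Arc 2: start y=0.000, vy=14.381 → t=2.876, apex=10.341, x_land=78.954, impact vy=-14.381
  bounce: vy ← 0.58·14.381 = 8.341
Arc 3: start y=0.000, vy=8.341 → t=1.668, apex=3.479, x_land=97.621, impact vy=-8.341
  bounce: vy ← 0.58·8.341 = 4.838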